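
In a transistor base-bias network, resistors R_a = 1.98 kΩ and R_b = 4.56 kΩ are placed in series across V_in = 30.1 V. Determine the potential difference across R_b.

Total series resistance ΣR = 1.98 + 4.56 = 6.540 kΩ.
V = V_in · R/ΣR = 30.1 × 0.6972 = 20.99 V.

V ≈ 21.0 V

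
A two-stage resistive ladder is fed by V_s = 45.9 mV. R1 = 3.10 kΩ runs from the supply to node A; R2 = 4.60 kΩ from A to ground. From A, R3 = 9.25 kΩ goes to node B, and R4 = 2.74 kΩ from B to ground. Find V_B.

Looking into the second stage from A: R3 + R4 = 11.99 kΩ appears in parallel with R2.
R2 ‖ (R3+R4) = 3.325 kΩ.
First divider: V_A = V_s · 3.325/(3.10 + 3.325) = 23.75 mV.
Then the unloaded second divider: V_B = V_A × R4/(R3+R4) = 23.75 × 0.2285 = 5.428 mV.

V_B ≈ 5.43 mV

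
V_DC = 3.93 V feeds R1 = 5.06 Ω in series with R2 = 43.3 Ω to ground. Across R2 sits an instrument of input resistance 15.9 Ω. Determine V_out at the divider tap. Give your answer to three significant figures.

The load sits in parallel with R2, giving an effective lower resistance R2' = R2·R_L/(R2+R_L) = 11.63 Ω.
Now apply the divider: V_out = 3.93 × 0.6968 = 2.738 V.

V_out ≈ 2.74 V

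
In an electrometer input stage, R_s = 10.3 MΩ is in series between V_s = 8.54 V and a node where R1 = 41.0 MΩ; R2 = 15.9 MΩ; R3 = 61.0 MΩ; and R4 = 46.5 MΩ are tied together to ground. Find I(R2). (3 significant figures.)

Parallel bank: R_p = 1/(1/41.0 + 1/15.9 + 1/61.0 + 1/46.5) = 7.988 MΩ.
V_A by voltage divider: V_A = 8.54 × 7.988/(10.3 + 7.988) = 3.730 V.
Branch current I = V_A/R2 = 3.730/15.9 = 0.2346 µA.
(Check via current divider: I_total = 0.4670 µA; share G_k/ΣG = 0.5024 → same result.)

I ≈ 0.235 µA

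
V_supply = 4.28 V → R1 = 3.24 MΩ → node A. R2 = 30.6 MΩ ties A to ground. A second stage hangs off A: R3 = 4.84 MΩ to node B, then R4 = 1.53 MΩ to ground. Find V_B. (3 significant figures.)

V_B ≈ 0.637 V

Looking into the second stage from A: R3 + R4 = 6.370 MΩ appears in parallel with R2.
R2 ‖ (R3+R4) = 5.272 MΩ.
So V_A = 4.28 × 0.6194 = 2.651 V.
Stage 2 is unloaded, so V_B = V_A · R4/(R3+R4) = 2.651 × 1.53/6.370 = 0.6367 V.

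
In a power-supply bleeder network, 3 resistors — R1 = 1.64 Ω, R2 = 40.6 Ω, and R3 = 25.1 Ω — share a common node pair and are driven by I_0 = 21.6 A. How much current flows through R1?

I ≈ 19.5 A

Total conductance ΣG = 1/1.64 + 1/40.6 + 1/25.1 = 0.6742 (units of 1/Ω).
By the current-divider rule, I = I_0 · G_k/ΣG = 21.6 × 0.9044 = 19.53 A.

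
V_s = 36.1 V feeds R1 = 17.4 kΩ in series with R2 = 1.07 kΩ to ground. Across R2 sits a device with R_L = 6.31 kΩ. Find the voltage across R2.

V_out ≈ 1.80 V

First combine the lower leg with the load: R2 ‖ R_L = 0.9149 kΩ.
Then V_out = V_s · R2'/(R1 + R2') = 36.1 × 0.9149/18.31 = 1.803 V.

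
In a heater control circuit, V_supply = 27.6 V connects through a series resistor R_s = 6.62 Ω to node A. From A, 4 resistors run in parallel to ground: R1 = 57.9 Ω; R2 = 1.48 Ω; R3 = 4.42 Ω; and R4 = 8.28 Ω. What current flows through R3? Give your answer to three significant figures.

Equivalent of the parallel group: R_p = 0.9616 Ω.
V_A = 27.6 × 0.9616/7.582 = 3.501 V.
I(R3) = V_A / R3 = 3.501/4.42 = 0.7920 A.
(Check via current divider: I_total = 3.640 A; share G_k/ΣG = 0.2176 → same result.)

I ≈ 0.792 A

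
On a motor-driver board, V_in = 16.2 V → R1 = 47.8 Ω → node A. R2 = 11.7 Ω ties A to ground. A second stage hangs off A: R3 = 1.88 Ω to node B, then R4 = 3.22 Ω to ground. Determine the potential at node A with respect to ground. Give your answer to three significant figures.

Looking into the second stage from A: R3 + R4 = 5.100 Ω appears in parallel with R2.
R2 ‖ (R3+R4) = 3.552 Ω.
So V_A = 16.2 × 0.06917 = 1.120 V.

V_A ≈ 1.12 V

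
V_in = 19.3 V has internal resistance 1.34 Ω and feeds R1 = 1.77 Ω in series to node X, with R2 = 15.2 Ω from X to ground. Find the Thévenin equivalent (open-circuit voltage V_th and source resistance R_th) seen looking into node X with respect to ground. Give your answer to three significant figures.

V_th ≈ 16.0 V, R_th ≈ 2.58 Ω

R1' = 1.34 + 1.77 = 3.110 Ω (source resistance + R1).
With X open, the divider is unloaded: V_th = 19.3 × 15.2/18.31 = 16.02 V.
With V_in suppressed (replaced by a short), R_th = R1' ‖ R2 = (3.110 × 15.2)/(3.110 + 15.2) = 2.582 Ω.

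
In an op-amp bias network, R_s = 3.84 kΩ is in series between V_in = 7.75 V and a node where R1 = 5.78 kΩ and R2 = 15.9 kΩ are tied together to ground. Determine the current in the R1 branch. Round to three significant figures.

I ≈ 0.704 mA

Equivalent of the parallel group: R_p = 4.239 kΩ.
V_A = 7.75 × 4.239/8.079 = 4.066 V.
Branch current I = V_A/R1 = 4.066/5.78 = 0.7035 mA.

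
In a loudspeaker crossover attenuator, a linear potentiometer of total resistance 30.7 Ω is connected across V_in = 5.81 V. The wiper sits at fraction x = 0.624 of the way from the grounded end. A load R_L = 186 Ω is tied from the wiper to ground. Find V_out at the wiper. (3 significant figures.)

Lower segment x·R_p = 19.16 Ω; upper segment (1−x)·R_p = 11.54 Ω.
(x·R_p) ‖ R_L = 17.37 Ω.
V_out = 5.81 × 17.37/(11.54 + 17.37) = 3.490 V.
(Unloaded: V_out = x·V_in = 3.63 V.)

V_out ≈ 3.49 V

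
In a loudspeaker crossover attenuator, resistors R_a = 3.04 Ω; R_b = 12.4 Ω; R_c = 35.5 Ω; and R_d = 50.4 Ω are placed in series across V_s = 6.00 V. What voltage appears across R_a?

Total series resistance ΣR = 3.04 + 12.4 + 35.5 + 50.4 = 101.3 Ω.
By the voltage-divider rule, V = 6.00 × 3.040/101.3 = 0.1800 V.

V ≈ 0.180 V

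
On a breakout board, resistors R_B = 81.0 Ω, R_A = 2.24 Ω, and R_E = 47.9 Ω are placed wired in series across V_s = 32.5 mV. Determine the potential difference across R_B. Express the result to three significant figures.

Series total: ΣR = 81.0 + 2.24 + 47.9 = 131.1 Ω.
V = V_s · R/ΣR = 32.5 × 0.6177 = 20.07 mV.

V ≈ 20.1 mV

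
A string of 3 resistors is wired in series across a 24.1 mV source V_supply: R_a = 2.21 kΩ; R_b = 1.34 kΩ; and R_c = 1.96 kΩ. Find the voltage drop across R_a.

ΣR = 2.21 + 1.34 + 1.96 = 5.510 kΩ.
By the voltage-divider rule, V = 24.1 × 2.210/5.510 = 9.666 mV.

V ≈ 9.67 mV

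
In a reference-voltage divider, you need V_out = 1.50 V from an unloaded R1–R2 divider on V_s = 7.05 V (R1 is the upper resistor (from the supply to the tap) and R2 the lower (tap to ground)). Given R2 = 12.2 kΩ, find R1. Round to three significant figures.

V_out/V_s = R2/(R1+R2) = 0.2128.
So R1 = R2 · (V_s/V_out − 1) = 12.2 × (7.05/1.50 − 1) = 12.2 × 3.700 = 45.14 kΩ.

R1 ≈ 45.1 kΩ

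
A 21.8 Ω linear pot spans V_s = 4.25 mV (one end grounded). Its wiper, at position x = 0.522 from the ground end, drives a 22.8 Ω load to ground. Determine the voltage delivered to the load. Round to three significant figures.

The pot divides into 10.42 Ω above the wiper and 11.38 Ω below.
(x·R_p) ‖ R_L = 7.591 Ω.
Loaded-divider output: V_out = 4.25 × 0.4215 = 1.791 mV.

V_out ≈ 1.79 mV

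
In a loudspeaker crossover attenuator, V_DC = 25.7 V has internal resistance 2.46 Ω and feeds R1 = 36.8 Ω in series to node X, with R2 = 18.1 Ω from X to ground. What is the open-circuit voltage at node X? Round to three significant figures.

R1' = 2.46 + 36.8 = 39.26 Ω (source resistance + R1).
With X open, the divider is unloaded: V_th = 25.7 × 18.1/57.36 = 8.110 V.

V_th ≈ 8.11 V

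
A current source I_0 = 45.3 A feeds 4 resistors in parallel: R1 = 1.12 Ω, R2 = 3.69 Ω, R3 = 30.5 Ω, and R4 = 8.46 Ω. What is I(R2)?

I ≈ 9.34 A

Conductances: ΣG = 1/1.12 + 1/3.69 + 1/30.5 + 1/8.46 = 1.315 (1/Ω).
R2 takes the fraction G_k/ΣG = 0.2710/1.315 = 0.2061, so I = 45.3 × 0.2061 = 9.337 A.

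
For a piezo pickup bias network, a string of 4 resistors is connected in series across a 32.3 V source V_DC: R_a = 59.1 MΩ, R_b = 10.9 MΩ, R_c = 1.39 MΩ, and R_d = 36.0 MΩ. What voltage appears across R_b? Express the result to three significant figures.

V ≈ 3.28 V

Series total: ΣR = 59.1 + 10.9 + 1.39 + 36.0 = 107.4 MΩ.
By the voltage-divider rule, V = 32.3 × 10.90/107.4 = 3.278 V.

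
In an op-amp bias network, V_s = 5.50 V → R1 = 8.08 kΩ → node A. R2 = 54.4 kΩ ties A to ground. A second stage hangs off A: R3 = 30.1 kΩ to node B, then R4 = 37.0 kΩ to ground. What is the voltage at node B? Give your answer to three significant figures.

V_B ≈ 2.39 V

The second stage (R3 + R4 = 67.10 kΩ) loads node A in parallel with R2.
Effective lower resistance at A: R2 ‖ 67.10 = 30.04 kΩ.
First divider: V_A = V_s · 30.04/(8.08 + 30.04) = 4.334 V.
V_B = V_A × 0.5514 = 2.390 V.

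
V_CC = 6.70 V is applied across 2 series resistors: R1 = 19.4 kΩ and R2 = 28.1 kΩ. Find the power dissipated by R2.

Series current I = V_CC/ΣR = 6.70/47.50 = 0.1411 mA.
V(R2) = I·R = 3.964 V; P = V·I = 3.964 × 0.1411 = 0.5591 mW.

P ≈ 0.559 mW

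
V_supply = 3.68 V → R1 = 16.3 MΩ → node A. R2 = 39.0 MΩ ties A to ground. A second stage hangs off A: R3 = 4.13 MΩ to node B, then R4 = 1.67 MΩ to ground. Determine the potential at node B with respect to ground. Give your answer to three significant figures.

V_B ≈ 0.251 V

Looking into the second stage from A: R3 + R4 = 5.800 MΩ appears in parallel with R2.
R2 ‖ (R3+R4) = 5.049 MΩ.
First divider: V_A = V_supply · 5.049/(16.3 + 5.049) = 0.8703 V.
Then the unloaded second divider: V_B = V_A × R4/(R3+R4) = 0.8703 × 0.2879 = 0.2506 V.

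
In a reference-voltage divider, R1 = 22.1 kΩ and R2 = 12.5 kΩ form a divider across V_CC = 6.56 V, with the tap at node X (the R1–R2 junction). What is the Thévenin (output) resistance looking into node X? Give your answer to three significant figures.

R_th ≈ 7.98 kΩ

With V_CC suppressed (replaced by a short), R_th = R1 ‖ R2 = (22.10 × 12.5)/(22.10 + 12.5) = 7.984 kΩ.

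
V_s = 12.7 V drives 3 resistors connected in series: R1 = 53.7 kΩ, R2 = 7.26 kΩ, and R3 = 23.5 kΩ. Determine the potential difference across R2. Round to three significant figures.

Series total: ΣR = 53.7 + 7.26 + 23.5 = 84.46 kΩ.
By the voltage-divider rule, V = 12.7 × 7.260/84.46 = 1.092 V.

V ≈ 1.09 V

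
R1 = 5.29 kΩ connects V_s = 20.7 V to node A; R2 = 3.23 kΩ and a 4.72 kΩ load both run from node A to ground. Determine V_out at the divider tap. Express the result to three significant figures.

The load sits in parallel with R2, giving an effective lower resistance R2' = R2·R_L/(R2+R_L) = 1.918 kΩ.
Now apply the divider: V_out = 20.7 × 0.2661 = 5.507 V.

V_out ≈ 5.51 V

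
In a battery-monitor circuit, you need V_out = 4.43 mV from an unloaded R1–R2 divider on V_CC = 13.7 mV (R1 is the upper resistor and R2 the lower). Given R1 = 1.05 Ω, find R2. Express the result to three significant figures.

R2 ≈ 0.502 Ω

V_out/V_CC = R2/(R1+R2) = 0.3234.
R2 = R1 · 0.3234/(1 − 0.3234) = 0.5018 Ω.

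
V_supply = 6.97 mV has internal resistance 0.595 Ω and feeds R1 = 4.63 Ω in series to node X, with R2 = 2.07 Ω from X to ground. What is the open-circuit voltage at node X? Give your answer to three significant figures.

R1' = 0.595 + 4.63 = 5.225 Ω (source resistance + R1).
Open-circuit (no load on X): V_th = V_supply · R2/(R1' + R2) = 6.97 × 2.07/(5.225 + 2.07) = 1.978 mV.

V_th ≈ 1.98 mV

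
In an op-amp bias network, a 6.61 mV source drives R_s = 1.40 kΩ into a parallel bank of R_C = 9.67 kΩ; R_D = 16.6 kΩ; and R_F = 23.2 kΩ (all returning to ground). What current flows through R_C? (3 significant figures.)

I ≈ 0.530 µA

Parallel bank: R_p = 1/(1/9.67 + 1/16.6 + 1/23.2) = 4.837 kΩ.
V_A by voltage divider: V_A = 6.61 × 4.837/(1.40 + 4.837) = 5.126 mV.
I(R_C) = V_A / R_C = 5.126/9.67 = 0.5301 µA.
(Equivalently: I_total = 1.060 µA, then current-divider fraction G_k/ΣG = 0.5002.)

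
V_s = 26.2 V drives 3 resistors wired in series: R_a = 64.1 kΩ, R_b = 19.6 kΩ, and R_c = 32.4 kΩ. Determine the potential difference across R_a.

Total series resistance ΣR = 64.1 + 19.6 + 32.4 = 116.1 kΩ.
By the voltage-divider rule, V = 26.2 × 64.10/116.1 = 14.47 V.

V ≈ 14.5 V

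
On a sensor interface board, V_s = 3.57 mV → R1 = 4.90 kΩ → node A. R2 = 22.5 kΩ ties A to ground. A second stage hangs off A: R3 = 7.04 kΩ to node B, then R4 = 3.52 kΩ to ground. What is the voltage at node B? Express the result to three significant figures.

V_B ≈ 0.708 mV

Node A sees R2 in parallel with the series input of stage 2, R3 + R4 = 10.56 kΩ.
Effective lower resistance at A: R2 ‖ 10.56 = 7.187 kΩ.
So V_A = 3.57 × 0.5946 = 2.123 mV.
V_B = V_A × 0.3333 = 0.7076 mV.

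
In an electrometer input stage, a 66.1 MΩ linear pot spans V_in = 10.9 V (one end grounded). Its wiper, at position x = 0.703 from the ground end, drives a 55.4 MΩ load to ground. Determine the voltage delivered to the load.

V_out ≈ 6.13 V

The pot divides into 19.63 MΩ above the wiper and 46.47 MΩ below.
(x·R_p) ‖ R_L = 25.27 MΩ.
V_out = 10.9 × 25.27/(19.63 + 25.27) = 6.134 V.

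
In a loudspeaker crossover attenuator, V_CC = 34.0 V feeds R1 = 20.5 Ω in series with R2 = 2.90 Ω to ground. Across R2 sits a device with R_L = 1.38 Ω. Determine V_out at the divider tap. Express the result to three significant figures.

V_out ≈ 1.48 V

The load sits in parallel with R2, giving an effective lower resistance R2' = R2·R_L/(R2+R_L) = 0.9350 Ω.
Now apply the divider: V_out = 34.0 × 0.04362 = 1.483 V.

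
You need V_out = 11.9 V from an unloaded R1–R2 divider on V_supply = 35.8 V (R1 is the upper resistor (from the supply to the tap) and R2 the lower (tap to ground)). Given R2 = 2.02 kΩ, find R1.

R1 ≈ 4.06 kΩ

V_out/V_supply = R2/(R1+R2) = 0.3324.
So R1 = R2 · (V_supply/V_out − 1) = 2.02 × (35.8/11.9 − 1) = 2.02 × 2.008 = 4.057 kΩ.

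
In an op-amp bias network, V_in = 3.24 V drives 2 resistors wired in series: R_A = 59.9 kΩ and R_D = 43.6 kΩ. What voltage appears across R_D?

Total series resistance ΣR = 59.9 + 43.6 = 103.5 kΩ.
V = V_in · R/ΣR = 3.24 × 0.4213 = 1.365 V.

V ≈ 1.36 V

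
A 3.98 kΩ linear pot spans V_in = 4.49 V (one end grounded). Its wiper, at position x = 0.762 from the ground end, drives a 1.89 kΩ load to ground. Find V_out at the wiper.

V_out ≈ 2.48 V

The pot divides into 0.9472 kΩ above the wiper and 3.033 kΩ below.
R_L loads the lower segment: effective lower R = 1.164 kΩ.
Loaded-divider output: V_out = 4.49 × 0.5514 = 2.476 V.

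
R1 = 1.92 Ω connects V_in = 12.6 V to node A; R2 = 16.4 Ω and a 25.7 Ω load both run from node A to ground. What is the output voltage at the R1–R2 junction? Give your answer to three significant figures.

V_out ≈ 10.6 V

R2 ‖ R_L = (16.4 × 25.7)/(16.4 + 25.7) = 10.01 Ω.
Voltage divider with the loaded lower leg: V_out = 12.6 × 10.01/(1.92 + 10.01) = 12.6 × 0.8391 = 10.57 V.
(Unloaded it would be 11.3 V; the load pulls it down.)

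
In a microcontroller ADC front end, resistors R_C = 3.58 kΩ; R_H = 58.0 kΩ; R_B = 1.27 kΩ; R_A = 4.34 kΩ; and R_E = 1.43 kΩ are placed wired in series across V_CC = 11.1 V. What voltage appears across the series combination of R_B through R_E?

ΣR = 3.58 + 58.0 + 1.27 + 4.34 + 1.43 = 68.62 kΩ.
R_{R_B..R_E} = 1.27 + 4.34 + 1.43 = 7.040 kΩ.
Voltage divider: V = V_CC · (7.040 / 68.62) = 11.1 × 0.1026 = 1.139 V.

V ≈ 1.14 V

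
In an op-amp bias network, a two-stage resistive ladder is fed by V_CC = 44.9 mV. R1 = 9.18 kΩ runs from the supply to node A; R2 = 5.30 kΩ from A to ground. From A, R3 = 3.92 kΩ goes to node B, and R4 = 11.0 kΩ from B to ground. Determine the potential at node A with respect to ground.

V_A ≈ 13.4 mV

Looking into the second stage from A: R3 + R4 = 14.92 kΩ appears in parallel with R2.
Effective lower resistance at A: R2 ‖ 14.92 = 3.911 kΩ.
So V_A = 44.9 × 0.2987 = 13.41 mV.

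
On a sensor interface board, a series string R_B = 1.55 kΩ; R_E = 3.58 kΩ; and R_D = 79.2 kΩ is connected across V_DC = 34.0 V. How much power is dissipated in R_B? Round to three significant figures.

ΣR = 84.33 kΩ → I = 34.0/84.33 = 0.4032 mA.
P(R_B) = I²·R_B = (0.4032)² × 1.55 = 0.2520 mW.

P ≈ 0.252 mW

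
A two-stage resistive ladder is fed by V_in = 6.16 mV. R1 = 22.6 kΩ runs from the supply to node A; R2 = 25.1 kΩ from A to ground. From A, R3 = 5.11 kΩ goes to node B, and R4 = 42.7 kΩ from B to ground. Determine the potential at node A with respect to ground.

Node A sees R2 in parallel with the series input of stage 2, R3 + R4 = 47.81 kΩ.
R2 ‖ (R3+R4) = 16.46 kΩ.
So V_A = 6.16 × 0.4214 = 2.596 mV.

V_A ≈ 2.60 mV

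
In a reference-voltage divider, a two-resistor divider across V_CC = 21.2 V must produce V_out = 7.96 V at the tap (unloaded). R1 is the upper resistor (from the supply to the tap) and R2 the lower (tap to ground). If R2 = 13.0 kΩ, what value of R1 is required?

R1 ≈ 21.6 kΩ

The divider ratio is R2/(R1+R2) = 7.96/21.2 = 0.3755.
Rearranging, R1 = R2·(1−k)/k = 13.0 × 1.663 = 21.62 kΩ.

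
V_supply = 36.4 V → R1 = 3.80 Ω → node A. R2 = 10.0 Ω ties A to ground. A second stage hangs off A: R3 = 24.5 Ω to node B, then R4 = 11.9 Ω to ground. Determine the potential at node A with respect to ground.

V_A ≈ 24.5 V

Node A sees R2 in parallel with the series input of stage 2, R3 + R4 = 36.40 Ω.
Effective lower resistance at A: R2 ‖ 36.40 = 7.845 Ω.
First divider: V_A = V_supply · 7.845/(3.80 + 7.845) = 24.52 V.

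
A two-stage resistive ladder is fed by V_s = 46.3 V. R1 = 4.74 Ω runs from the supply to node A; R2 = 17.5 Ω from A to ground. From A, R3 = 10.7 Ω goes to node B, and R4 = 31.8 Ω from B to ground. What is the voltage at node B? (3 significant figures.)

Looking into the second stage from A: R3 + R4 = 42.50 Ω appears in parallel with R2.
Effective lower resistance at A: R2 ‖ 42.50 = 12.40 Ω.
First divider: V_A = V_s · 12.40/(4.74 + 12.40) = 33.49 V.
Stage 2 is unloaded, so V_B = V_A · R4/(R3+R4) = 33.49 × 31.8/42.50 = 25.06 V.

V_B ≈ 25.1 V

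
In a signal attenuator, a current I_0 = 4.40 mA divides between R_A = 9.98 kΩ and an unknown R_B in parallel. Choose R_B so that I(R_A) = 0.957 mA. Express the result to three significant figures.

R_B ≈ 2.77 kΩ

Two-branch current divider: I_A = I_0 · R_B/(R_A + R_B).
0.957/4.40 = R_B/(R_A + R_B) → R_B = R_A · (0.2175)/(1 − 0.2175) = 9.98 × 0.2780 = 2.774 kΩ.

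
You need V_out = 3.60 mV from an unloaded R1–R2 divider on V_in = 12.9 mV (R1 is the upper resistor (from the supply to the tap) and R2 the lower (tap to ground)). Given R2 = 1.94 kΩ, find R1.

The divider ratio is R2/(R1+R2) = 3.60/12.9 = 0.2791.
So R1 = R2 · (V_in/V_out − 1) = 1.94 × (12.9/3.60 − 1) = 1.94 × 2.583 = 5.012 kΩ.

R1 ≈ 5.01 kΩ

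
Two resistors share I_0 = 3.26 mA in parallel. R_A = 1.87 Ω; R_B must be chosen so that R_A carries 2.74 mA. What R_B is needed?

In a two-way split, I_A/I_0 = R_B/(R_A + R_B).
With f = 0.8405, R_B = R_A · f/(1−f) = 1.87 × 5.269 = 9.853 Ω.

R_B ≈ 9.85 Ω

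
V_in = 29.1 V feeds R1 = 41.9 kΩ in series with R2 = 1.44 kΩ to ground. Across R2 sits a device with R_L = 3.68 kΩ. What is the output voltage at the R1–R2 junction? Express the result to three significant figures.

R2 ‖ R_L = (1.44 × 3.68)/(1.44 + 3.68) = 1.035 kΩ.
Voltage divider with the loaded lower leg: V_out = 29.1 × 1.035/(41.9 + 1.035) = 29.1 × 0.02411 = 0.7015 V.
(Unloaded it would be 0.967 V; the load pulls it down.)

V_out ≈ 0.701 V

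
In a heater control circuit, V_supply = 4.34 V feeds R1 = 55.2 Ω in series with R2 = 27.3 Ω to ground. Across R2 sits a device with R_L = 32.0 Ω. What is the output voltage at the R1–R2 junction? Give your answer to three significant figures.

V_out ≈ 0.914 V

The load sits in parallel with R2, giving an effective lower resistance R2' = R2·R_L/(R2+R_L) = 14.73 Ω.
Then V_out = V_supply · R2'/(R1 + R2') = 4.34 × 14.73/69.93 = 0.9143 V.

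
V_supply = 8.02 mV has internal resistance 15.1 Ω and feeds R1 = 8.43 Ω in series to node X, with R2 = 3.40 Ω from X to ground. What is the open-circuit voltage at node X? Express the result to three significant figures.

R1' = 15.1 + 8.43 = 23.53 Ω (source resistance + R1).
With X open, the divider is unloaded: V_th = 8.02 × 3.40/26.93 = 1.013 mV.

V_th ≈ 1.01 mV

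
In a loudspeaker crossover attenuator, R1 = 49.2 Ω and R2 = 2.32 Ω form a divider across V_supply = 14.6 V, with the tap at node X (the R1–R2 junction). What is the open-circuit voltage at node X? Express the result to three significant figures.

Open-circuit (no load on X): V_th = V_supply · R2/(R1 + R2) = 14.6 × 2.32/(49.20 + 2.32) = 0.6575 V.

V_th ≈ 0.657 V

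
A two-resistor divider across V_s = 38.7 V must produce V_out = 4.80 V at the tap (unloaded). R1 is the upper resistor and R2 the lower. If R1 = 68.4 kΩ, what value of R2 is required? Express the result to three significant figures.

R2 ≈ 9.68 kΩ

The divider ratio is R2/(R1+R2) = 4.80/38.7 = 0.1240.
R2 = R1 · 0.1240/(1 − 0.1240) = 9.685 kΩ.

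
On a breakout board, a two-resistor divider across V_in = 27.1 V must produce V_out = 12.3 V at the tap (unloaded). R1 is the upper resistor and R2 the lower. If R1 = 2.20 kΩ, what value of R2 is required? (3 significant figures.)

R2 ≈ 1.83 kΩ

Required fraction k = V_out/V_in = 0.4539.
Rearranging, R2 = R1·k/(1−k) = 2.20 × 0.8311 = 1.828 kΩ.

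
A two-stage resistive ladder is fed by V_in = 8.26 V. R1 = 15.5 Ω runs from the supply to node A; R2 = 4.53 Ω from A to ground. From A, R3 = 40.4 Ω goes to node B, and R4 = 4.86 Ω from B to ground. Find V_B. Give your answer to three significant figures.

V_B ≈ 0.186 V

Node A sees R2 in parallel with the series input of stage 2, R3 + R4 = 45.26 Ω.
R2 ‖ (R3+R4) = 4.118 Ω.
First divider: V_A = V_in · 4.118/(15.5 + 4.118) = 1.734 V.
Then the unloaded second divider: V_B = V_A × R4/(R3+R4) = 1.734 × 0.1074 = 0.1862 V.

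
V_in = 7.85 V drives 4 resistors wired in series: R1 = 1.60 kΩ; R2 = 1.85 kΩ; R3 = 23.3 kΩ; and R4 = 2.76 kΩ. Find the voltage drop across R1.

V ≈ 0.426 V

Series total: ΣR = 1.60 + 1.85 + 23.3 + 2.76 = 29.51 kΩ.
By the voltage-divider rule, V = 7.85 × 1.600/29.51 = 0.4256 V.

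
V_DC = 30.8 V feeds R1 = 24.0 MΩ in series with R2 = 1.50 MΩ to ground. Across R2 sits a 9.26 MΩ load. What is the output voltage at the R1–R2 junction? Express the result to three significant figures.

The load sits in parallel with R2, giving an effective lower resistance R2' = R2·R_L/(R2+R_L) = 1.291 MΩ.
Voltage divider with the loaded lower leg: V_out = 30.8 × 1.291/(24.0 + 1.291) = 30.8 × 0.05104 = 1.572 V.

V_out ≈ 1.57 V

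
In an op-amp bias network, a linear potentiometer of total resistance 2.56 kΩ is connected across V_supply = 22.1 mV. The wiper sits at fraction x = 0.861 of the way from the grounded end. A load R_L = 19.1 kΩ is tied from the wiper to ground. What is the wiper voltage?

V_out ≈ 18.7 mV

Lower segment x·R_p = 2.204 kΩ; upper segment (1−x)·R_p = 0.3558 kΩ.
Lower segment in parallel with the load: 2.204 ‖ 19.1 = 1.976 kΩ.
Then V_out = V_supply · 1.976/(0.3558 + 1.976) = 18.73 mV.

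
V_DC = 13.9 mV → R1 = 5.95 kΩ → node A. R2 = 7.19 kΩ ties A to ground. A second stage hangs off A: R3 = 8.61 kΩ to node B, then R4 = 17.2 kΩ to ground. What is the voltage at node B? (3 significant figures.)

Looking into the second stage from A: R3 + R4 = 25.81 kΩ appears in parallel with R2.
Effective lower resistance at A: R2 ‖ 25.81 = 5.623 kΩ.
V_A = 13.9 × 5.623/(5.95 + 5.623) = 6.754 mV.
Then the unloaded second divider: V_B = V_A × R4/(R3+R4) = 6.754 × 0.6664 = 4.501 mV.

V_B ≈ 4.50 mV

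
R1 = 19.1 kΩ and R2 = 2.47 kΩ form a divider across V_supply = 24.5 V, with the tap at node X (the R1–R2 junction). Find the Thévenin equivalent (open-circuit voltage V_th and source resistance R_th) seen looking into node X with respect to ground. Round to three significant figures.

Open-circuit (no load on X): V_th = V_supply · R2/(R1 + R2) = 24.5 × 2.47/(19.10 + 2.47) = 2.806 V.
With V_supply suppressed (replaced by a short), R_th = R1 ‖ R2 = (19.10 × 2.47)/(19.10 + 2.47) = 2.187 kΩ.

V_th ≈ 2.81 V, R_th ≈ 2.19 kΩ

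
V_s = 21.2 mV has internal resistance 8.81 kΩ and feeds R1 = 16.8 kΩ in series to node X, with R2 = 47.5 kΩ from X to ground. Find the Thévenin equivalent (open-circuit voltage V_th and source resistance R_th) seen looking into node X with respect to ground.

R1' = 8.81 + 16.8 = 25.61 kΩ (source resistance + R1).
With X open, the divider is unloaded: V_th = 21.2 × 47.5/73.11 = 13.77 mV.
Zeroing V_s shorts the top of R1' to ground, so R_th = R1' ‖ R2 = 16.64 kΩ.

V_th ≈ 13.8 mV, R_th ≈ 16.6 kΩ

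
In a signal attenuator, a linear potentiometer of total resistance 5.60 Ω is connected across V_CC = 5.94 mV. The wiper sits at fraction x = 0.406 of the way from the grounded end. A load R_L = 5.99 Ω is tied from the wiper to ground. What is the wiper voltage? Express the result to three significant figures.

The pot divides into 3.326 Ω above the wiper and 2.274 Ω below.
R_L loads the lower segment: effective lower R = 1.648 Ω.
Loaded-divider output: V_out = 5.94 × 0.3313 = 1.968 mV.

V_out ≈ 1.97 mV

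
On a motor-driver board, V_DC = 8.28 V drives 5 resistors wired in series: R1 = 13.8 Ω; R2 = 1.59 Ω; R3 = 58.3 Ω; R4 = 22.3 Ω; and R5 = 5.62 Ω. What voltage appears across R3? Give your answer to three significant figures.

V ≈ 4.75 V

Series total: ΣR = 13.8 + 1.59 + 58.3 + 22.3 + 5.62 = 101.6 Ω.
By the voltage-divider rule, V = 8.28 × 58.30/101.6 = 4.751 V.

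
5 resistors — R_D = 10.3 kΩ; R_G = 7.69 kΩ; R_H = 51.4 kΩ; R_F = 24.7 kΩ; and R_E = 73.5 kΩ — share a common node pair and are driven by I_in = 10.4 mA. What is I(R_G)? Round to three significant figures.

Total conductance ΣG = 1/10.3 + 1/7.69 + 1/51.4 + 1/24.7 + 1/73.5 = 0.3007 (units of 1/kΩ).
R_G takes the fraction G_k/ΣG = 0.1300/0.3007 = 0.4325, so I = 10.4 × 0.4325 = 4.498 mA.

I ≈ 4.50 mA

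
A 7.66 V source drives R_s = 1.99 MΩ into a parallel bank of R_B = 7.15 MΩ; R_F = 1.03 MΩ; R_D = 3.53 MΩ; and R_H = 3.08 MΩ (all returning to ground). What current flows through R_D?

Combine the parallel branches: R_p = (1/7.15 + 1/1.03 + 1/3.53 + 1/3.08)⁻¹ = 0.5818 MΩ.
V_A = 7.66 × 0.5818/2.572 = 1.733 V.
Branch current I = V_A/R_D = 1.733/3.53 = 0.4909 µA.
(Check via current divider: I_total = 2.978 µA; share G_k/ΣG = 0.1648 → same result.)

I ≈ 0.491 µA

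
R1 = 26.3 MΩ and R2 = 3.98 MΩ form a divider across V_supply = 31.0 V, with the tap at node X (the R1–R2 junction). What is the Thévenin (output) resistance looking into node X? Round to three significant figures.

R_th ≈ 3.46 MΩ

Looking into X with the source shorted: R_th = R1·R2/(R1+R2) = 26.30 × 3.98/30.28 = 3.457 MΩ.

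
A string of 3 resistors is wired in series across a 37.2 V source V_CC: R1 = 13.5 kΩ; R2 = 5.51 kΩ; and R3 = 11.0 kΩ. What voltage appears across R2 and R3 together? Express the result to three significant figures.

V ≈ 20.5 V

Total series resistance ΣR = 13.5 + 5.51 + 11.0 = 30.01 kΩ.
R_{R2..R3} = 5.51 + 11.0 = 16.51 kΩ.
Voltage divider: V = V_CC · (16.51 / 30.01) = 37.2 × 0.5501 = 20.47 V.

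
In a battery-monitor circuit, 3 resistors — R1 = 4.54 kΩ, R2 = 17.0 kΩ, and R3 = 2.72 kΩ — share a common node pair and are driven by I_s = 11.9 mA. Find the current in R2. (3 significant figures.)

Conductances: ΣG = 1/4.54 + 1/17.0 + 1/2.72 = 0.6467 (1/kΩ).
R2 takes the fraction G_k/ΣG = 0.05882/0.6467 = 0.09095, so I = 11.9 × 0.09095 = 1.082 mA.

I ≈ 1.08 mA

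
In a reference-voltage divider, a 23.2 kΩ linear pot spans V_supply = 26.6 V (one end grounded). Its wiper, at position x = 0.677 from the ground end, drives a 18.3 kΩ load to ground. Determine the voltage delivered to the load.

V_out ≈ 14.1 V

Lower segment x·R_p = 15.71 kΩ; upper segment (1−x)·R_p = 7.494 kΩ.
R_L loads the lower segment: effective lower R = 8.452 kΩ.
V_out = 26.6 × 8.452/(7.494 + 8.452) = 14.10 V.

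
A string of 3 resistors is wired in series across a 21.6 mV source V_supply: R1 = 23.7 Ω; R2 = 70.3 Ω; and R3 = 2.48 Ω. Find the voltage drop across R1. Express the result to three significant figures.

V ≈ 5.31 mV

Total series resistance ΣR = 23.7 + 70.3 + 2.48 = 96.48 Ω.
V = V_supply · R/ΣR = 21.6 × 0.2456 = 5.306 mV.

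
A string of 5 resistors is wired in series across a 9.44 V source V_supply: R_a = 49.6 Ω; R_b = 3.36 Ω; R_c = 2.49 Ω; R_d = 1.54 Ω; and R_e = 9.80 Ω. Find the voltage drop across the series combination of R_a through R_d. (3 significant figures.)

V ≈ 8.05 V

Series total: ΣR = 49.6 + 3.36 + 2.49 + 1.54 + 9.80 = 66.79 Ω.
R_{R_a..R_d} = 49.6 + 3.36 + 2.49 + 1.54 = 56.99 Ω.
Voltage divider: V = V_supply · (56.99 / 66.79) = 9.44 × 0.8533 = 8.055 V.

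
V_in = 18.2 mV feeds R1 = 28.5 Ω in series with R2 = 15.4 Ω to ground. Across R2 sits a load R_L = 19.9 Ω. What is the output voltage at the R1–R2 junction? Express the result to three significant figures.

V_out ≈ 4.25 mV

First combine the lower leg with the load: R2 ‖ R_L = 8.682 Ω.
Now apply the divider: V_out = 18.2 × 0.2335 = 4.250 mV.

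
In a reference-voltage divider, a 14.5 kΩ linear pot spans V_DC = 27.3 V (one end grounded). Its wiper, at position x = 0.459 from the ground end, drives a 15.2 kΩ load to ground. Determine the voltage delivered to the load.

V_out ≈ 10.1 V

Split the track: R_lower = x·R_p = 6.655 kΩ, R_upper = (1−x)·R_p = 7.844 kΩ.
(x·R_p) ‖ R_L = 4.629 kΩ.
V_out = 27.3 × 4.629/(7.844 + 4.629) = 10.13 V.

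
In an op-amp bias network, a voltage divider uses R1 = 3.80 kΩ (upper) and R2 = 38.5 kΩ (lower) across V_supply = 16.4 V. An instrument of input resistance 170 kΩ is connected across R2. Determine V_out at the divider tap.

V_out ≈ 14.6 V

R2 ‖ R_L = (38.5 × 170)/(38.5 + 170) = 31.39 kΩ.
Voltage divider with the loaded lower leg: V_out = 16.4 × 31.39/(3.80 + 31.39) = 16.4 × 0.8920 = 14.63 V.
(Unloaded it would be 14.9 V; the load pulls it down.)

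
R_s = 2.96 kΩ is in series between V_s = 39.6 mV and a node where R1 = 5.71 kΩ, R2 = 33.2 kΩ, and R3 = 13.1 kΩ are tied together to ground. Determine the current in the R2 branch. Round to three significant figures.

I ≈ 0.651 µA

Combine the parallel branches: R_p = (1/5.71 + 1/33.2 + 1/13.1)⁻¹ = 3.551 kΩ.
V_A = 39.6 × 3.551/6.511 = 21.60 mV.
I(R2) = V_A / R2 = 21.60/33.2 = 0.6505 µA.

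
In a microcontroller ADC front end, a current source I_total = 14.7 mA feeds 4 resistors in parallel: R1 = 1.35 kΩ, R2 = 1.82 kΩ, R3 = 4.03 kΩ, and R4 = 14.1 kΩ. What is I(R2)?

Conductances: ΣG = 1/1.35 + 1/1.82 + 1/4.03 + 1/14.1 = 1.609 (1/kΩ).
Current divider: I(R2) = I_total · G_k/ΣG = 14.7 × (0.5495/1.609) = 14.7 × 0.3414 = 5.019 mA.

I ≈ 5.02 mA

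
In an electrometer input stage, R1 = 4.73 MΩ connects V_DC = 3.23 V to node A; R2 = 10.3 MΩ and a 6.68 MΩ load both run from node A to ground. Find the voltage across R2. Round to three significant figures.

R2 ‖ R_L = (10.3 × 6.68)/(10.3 + 6.68) = 4.052 MΩ.
Now apply the divider: V_out = 3.23 × 0.4614 = 1.490 V.

V_out ≈ 1.49 V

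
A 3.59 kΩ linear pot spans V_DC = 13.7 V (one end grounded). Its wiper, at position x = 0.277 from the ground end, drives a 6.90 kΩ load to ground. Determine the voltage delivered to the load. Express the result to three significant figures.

V_out ≈ 3.44 V

Lower segment x·R_p = 0.9944 kΩ; upper segment (1−x)·R_p = 2.596 kΩ.
(x·R_p) ‖ R_L = 0.8692 kΩ.
Then V_out = V_DC · 0.8692/(2.596 + 0.8692) = 3.437 V.
(Unloaded: V_out = x·V_DC = 3.79 V.)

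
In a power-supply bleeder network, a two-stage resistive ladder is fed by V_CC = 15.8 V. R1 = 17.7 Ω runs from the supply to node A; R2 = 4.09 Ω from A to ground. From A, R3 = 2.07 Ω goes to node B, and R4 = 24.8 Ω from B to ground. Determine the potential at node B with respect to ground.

V_B ≈ 2.44 V

Looking into the second stage from A: R3 + R4 = 26.87 Ω appears in parallel with R2.
Effective lower resistance at A: R2 ‖ 26.87 = 3.550 Ω.
First divider: V_A = V_CC · 3.550/(17.7 + 3.550) = 2.639 V.
Then the unloaded second divider: V_B = V_A × R4/(R3+R4) = 2.639 × 0.9230 = 2.436 V.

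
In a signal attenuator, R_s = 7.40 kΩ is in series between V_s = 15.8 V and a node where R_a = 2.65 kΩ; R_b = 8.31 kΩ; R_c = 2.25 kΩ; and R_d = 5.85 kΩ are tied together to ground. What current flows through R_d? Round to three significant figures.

I ≈ 0.292 mA

Combine the parallel branches: R_p = (1/2.65 + 1/8.31 + 1/2.25 + 1/5.85)⁻¹ = 0.8984 kΩ.
V_A = 15.8 × 0.8984/8.298 = 1.711 V.
I(R_d) = V_A / R_d = 1.711/5.85 = 0.2924 mA.
(Equivalently: I_total = 1.904 mA, then current-divider fraction G_k/ΣG = 0.1536.)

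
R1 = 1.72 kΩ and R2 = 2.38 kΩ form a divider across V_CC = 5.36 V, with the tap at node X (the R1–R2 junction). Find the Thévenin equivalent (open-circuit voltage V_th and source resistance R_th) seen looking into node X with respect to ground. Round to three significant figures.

V_th ≈ 3.11 V, R_th ≈ 0.998 kΩ

With X open, the divider is unloaded: V_th = 5.36 × 2.38/4.100 = 3.111 V.
Looking into X with the source shorted: R_th = R1·R2/(R1+R2) = 1.720 × 2.38/4.100 = 0.9984 kΩ.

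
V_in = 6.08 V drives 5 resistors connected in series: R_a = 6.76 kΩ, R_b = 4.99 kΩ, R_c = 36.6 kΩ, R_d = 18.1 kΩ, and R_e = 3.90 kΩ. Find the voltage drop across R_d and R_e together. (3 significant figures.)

Series total: ΣR = 6.76 + 4.99 + 36.6 + 18.1 + 3.90 = 70.35 kΩ.
R_{R_d..R_e} = 18.1 + 3.90 = 22.00 kΩ.
V = V_in · R/ΣR = 6.08 × 0.3127 = 1.901 V.

V ≈ 1.90 V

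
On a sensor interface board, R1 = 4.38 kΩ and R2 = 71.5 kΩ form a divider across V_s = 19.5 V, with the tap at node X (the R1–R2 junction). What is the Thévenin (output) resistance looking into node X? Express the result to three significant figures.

With V_s suppressed (replaced by a short), R_th = R1 ‖ R2 = (4.380 × 71.5)/(4.380 + 71.5) = 4.127 kΩ.

R_th ≈ 4.13 kΩ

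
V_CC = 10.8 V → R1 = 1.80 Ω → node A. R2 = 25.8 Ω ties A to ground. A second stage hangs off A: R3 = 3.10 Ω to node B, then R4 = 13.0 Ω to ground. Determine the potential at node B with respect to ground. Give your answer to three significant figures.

V_B ≈ 7.38 V

The second stage (R3 + R4 = 16.10 Ω) loads node A in parallel with R2.
Effective lower resistance at A: R2 ‖ 16.10 = 9.914 Ω.
V_A = 10.8 × 9.914/(1.80 + 9.914) = 9.140 V.
Stage 2 is unloaded, so V_B = V_A · R4/(R3+R4) = 9.140 × 13.0/16.10 = 7.380 V.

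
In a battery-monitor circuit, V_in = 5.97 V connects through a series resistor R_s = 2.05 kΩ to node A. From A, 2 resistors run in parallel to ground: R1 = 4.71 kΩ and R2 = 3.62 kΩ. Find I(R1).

I ≈ 0.633 mA

Combine the parallel branches: R_p = (1/4.71 + 1/3.62)⁻¹ = 2.047 kΩ.
V_A = 5.97 × 2.047/4.097 = 2.983 V.
Branch current I = V_A/R1 = 2.983/4.71 = 0.6333 mA.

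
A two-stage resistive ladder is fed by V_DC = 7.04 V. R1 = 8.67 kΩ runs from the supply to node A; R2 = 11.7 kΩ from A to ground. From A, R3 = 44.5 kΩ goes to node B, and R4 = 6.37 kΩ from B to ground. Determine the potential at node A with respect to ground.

V_A ≈ 3.68 V

Node A sees R2 in parallel with the series input of stage 2, R3 + R4 = 50.87 kΩ.
R2 ‖ (R3+R4) = 9.512 kΩ.
So V_A = 7.04 × 0.5232 = 3.683 V.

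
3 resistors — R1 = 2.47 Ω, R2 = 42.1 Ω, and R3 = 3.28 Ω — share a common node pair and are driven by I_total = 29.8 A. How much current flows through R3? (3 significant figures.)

ΣG = 1/2.47 + 1/42.1 + 1/3.28 = 0.7335.
R3 takes the fraction G_k/ΣG = 0.3049/0.7335 = 0.4157, so I = 29.8 × 0.4157 = 12.39 A.

I ≈ 12.4 A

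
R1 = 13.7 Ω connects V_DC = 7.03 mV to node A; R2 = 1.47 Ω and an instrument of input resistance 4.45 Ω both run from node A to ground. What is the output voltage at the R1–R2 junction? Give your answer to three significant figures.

V_out ≈ 0.525 mV

First combine the lower leg with the load: R2 ‖ R_L = 1.105 Ω.
Now apply the divider: V_out = 7.03 × 0.07464 = 0.5247 mV.
(Unloaded it would be 0.681 mV; the load pulls it down.)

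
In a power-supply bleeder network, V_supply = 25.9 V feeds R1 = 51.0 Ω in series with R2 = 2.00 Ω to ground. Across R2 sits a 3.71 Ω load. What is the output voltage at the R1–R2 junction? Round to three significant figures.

V_out ≈ 0.644 V

The load sits in parallel with R2, giving an effective lower resistance R2' = R2·R_L/(R2+R_L) = 1.299 Ω.
Voltage divider with the loaded lower leg: V_out = 25.9 × 1.299/(51.0 + 1.299) = 25.9 × 0.02485 = 0.6435 V.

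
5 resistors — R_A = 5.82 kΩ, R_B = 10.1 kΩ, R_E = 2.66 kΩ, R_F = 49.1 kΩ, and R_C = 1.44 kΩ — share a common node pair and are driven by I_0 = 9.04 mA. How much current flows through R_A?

Conductances: ΣG = 1/5.82 + 1/10.1 + 1/2.66 + 1/49.1 + 1/1.44 = 1.362 (1/kΩ).
By the current-divider rule, I = I_0 · G_k/ΣG = 9.04 × 0.1262 = 1.141 mA.

I ≈ 1.14 mA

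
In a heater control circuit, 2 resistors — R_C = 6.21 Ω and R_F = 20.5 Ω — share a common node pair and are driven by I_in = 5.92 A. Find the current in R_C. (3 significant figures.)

With just two branches, the current splits inversely with resistance.
I(R_C) = 5.92 × 20.5/(6.21 + 20.5) = 5.92 × 0.7675 = 4.544 A.

I ≈ 4.54 A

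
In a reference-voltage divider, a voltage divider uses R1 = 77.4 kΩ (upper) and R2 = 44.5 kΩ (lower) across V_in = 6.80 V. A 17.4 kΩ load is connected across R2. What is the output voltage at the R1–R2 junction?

V_out ≈ 0.946 V

R2 ‖ R_L = (44.5 × 17.4)/(44.5 + 17.4) = 12.51 kΩ.
Now apply the divider: V_out = 6.80 × 0.1391 = 0.9461 V.
(Unloaded it would be 2.48 V; the load pulls it down.)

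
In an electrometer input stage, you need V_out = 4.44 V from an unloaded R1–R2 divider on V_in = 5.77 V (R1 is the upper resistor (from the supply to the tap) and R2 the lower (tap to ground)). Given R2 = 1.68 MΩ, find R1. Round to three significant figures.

The divider ratio is R2/(R1+R2) = 4.44/5.77 = 0.7695.
R1 = R2·(1/k − 1) = 1.68 × 0.2995 = 0.5032 MΩ.

R1 ≈ 0.503 MΩ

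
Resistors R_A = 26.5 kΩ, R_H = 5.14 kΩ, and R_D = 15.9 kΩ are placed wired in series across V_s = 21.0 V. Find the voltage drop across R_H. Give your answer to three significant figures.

V ≈ 2.27 V

ΣR = 26.5 + 5.14 + 15.9 = 47.54 kΩ.
V = V_s · R/ΣR = 21.0 × 0.1081 = 2.271 V.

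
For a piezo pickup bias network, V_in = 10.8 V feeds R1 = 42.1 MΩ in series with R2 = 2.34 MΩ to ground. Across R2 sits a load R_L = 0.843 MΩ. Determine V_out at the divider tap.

First combine the lower leg with the load: R2 ‖ R_L = 0.6197 MΩ.
Then V_out = V_in · R2'/(R1 + R2') = 10.8 × 0.6197/42.72 = 0.1567 V.

V_out ≈ 0.157 V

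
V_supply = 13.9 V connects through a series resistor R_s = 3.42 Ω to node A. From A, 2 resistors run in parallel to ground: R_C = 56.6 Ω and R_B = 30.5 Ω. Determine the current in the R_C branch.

Equivalent of the parallel group: R_p = 19.82 Ω.
Node voltage V_A = V_supply · R_p/(R_s + R_p) = 13.9 × 0.8528 = 11.85 V.
Branch current I = V_A/R_C = 11.85/56.6 = 0.2094 A.

I ≈ 0.209 A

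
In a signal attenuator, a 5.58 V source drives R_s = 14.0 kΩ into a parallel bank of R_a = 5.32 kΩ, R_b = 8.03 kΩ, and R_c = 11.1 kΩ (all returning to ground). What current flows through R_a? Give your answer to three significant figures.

I ≈ 0.158 mA

Parallel bank: R_p = 1/(1/5.32 + 1/8.03 + 1/11.1) = 2.484 kΩ.
Node voltage V_A = V_in · R_p/(R_s + R_p) = 5.58 × 0.1507 = 0.8408 V.
Branch current I = V_A/R_a = 0.8408/5.32 = 0.1581 mA.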